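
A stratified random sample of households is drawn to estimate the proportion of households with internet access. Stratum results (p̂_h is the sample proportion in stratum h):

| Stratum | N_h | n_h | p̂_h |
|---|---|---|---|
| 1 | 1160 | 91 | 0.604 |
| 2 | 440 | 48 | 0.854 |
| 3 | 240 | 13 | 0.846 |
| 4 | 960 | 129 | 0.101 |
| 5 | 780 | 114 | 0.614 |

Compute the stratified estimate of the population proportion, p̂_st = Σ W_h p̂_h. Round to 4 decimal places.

N = 3580; stratum weights W_h = N_h/N.
p̂_st = Σ W_h p̂_h = (1160·0.604 + 440·0.854 + 240·0.846 + 960·0.101 + 780·0.614)/3580 = 0.51825

p̂_st ≈ 0.5182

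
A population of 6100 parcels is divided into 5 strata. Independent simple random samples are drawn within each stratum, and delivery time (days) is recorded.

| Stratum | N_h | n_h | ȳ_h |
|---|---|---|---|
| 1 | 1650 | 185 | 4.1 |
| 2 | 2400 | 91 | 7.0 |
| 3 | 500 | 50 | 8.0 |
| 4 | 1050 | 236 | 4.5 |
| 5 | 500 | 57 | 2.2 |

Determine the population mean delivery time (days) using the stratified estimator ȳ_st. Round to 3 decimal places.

ȳ_st ≈ 5.474

N = Σ N_h = 6100. Stratum weights W_h = N_h/N.
ȳ_st = (1650·4.1 + 2400·7.0 + 500·8.0 + 1050·4.5 + 500·2.2) / 6100 = 5.47377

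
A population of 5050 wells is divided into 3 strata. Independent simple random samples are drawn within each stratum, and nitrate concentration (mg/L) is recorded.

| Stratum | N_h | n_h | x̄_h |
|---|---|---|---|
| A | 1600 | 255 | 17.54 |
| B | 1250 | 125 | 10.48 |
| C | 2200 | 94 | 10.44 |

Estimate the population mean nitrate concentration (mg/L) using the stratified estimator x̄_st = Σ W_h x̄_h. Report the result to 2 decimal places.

x̄_st ≈ 12.70

N = Σ N_h = 5050. Stratum weights W_h = N_h/N.
x̄_st = (1600·17.54 + 1250·10.48 + 2200·10.44) / 5050 = 12.6994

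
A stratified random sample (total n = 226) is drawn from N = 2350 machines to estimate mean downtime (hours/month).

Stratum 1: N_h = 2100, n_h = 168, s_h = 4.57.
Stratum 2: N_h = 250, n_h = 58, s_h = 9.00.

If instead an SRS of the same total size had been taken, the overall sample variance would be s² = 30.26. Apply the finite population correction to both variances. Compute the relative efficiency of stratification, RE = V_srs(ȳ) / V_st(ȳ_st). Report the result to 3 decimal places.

V̂(ȳ_st) = Σ W_h² (1 − n_h/N_h) s_h²/n_h, with W_h = N_h/N and N = 2350:
  stratum 1: (2100/2350)²·(1 − 168/2100)·4.57²/168 = 0.0913301
  stratum 2: (250/2350)²·(1 − 58/250)·9.00²/58 = 0.0121384
V_st = 0.103469
V_srs = (1 − 226/2350)·30.26/226 = 0.121017
Relative efficiency = V_srs / V_st = 0.121017/0.103469 = 1.1696

RE ≈ 1.170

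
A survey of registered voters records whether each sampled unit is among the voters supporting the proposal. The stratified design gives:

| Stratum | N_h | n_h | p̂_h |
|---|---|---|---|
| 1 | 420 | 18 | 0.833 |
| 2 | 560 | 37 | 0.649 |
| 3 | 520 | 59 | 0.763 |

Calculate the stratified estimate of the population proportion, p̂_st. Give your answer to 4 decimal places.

N = 1500; stratum weights W_h = N_h/N.
p̂_st = Σ W_h p̂_h = (420·0.833 + 560·0.649 + 520·0.763)/1500 = 0.74004

p̂_st ≈ 0.7400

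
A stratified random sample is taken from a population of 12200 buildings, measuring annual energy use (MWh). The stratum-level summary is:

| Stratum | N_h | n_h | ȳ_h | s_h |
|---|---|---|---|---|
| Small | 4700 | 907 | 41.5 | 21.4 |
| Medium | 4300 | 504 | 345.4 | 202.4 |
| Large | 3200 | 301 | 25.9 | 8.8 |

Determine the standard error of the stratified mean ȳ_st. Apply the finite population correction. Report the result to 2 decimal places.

V̂(ȳ_st) = Σ W_h² (1 − n_h/N_h) s_h²/n_h, with W_h = N_h/N and N = 12200:
  stratum Small: (4700/12200)²·(1 − 907/4700)·21.4²/907 = 0.0604758
  stratum Medium: (4300/12200)²·(1 − 504/4300)·202.4²/504 = 8.91385
  stratum Large: (3200/12200)²·(1 − 301/3200)·8.8²/301 = 0.0160353
V̂(ȳ_st) = 8.99036
SE(ȳ_st) = √8.99036 = 2.99839

SE(ȳ_st) ≈ 3.00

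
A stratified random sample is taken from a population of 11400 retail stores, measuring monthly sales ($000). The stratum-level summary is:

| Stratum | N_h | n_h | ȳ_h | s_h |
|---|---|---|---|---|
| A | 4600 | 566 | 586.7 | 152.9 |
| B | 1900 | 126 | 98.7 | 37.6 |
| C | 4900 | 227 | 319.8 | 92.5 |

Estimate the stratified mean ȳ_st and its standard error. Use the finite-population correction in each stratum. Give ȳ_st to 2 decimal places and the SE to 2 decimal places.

ȳ_st = Σ W_h ȳ_h = (4600·586.7 + 1900·98.7 + 4900·319.8)/11400 = 390.64649
V̂(ȳ_st) = Σ W_h² (1 − n_h/N_h) s_h²/n_h, with W_h = N_h/N and N = 11400:
  stratum A: (4600/11400)²·(1 − 566/4600)·152.9²/566 = 5.8977
  stratum B: (1900/11400)²·(1 − 126/1900)·37.6²/126 = 0.291006
  stratum C: (4900/11400)²·(1 − 227/4900)·92.5²/227 = 6.6411
V̂(ȳ_st) = 12.8298
SE(ȳ_st) = √12.8298 = 3.58187

ȳ_st ≈ 390.65, SE ≈ 3.58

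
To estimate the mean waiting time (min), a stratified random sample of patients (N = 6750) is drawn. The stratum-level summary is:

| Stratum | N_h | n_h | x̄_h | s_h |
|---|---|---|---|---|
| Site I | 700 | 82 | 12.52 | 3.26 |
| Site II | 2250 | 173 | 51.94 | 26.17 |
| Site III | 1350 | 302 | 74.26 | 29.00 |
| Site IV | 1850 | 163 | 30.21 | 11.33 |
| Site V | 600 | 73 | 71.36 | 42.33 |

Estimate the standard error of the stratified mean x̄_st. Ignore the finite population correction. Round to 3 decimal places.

V̂(x̄_st) = Σ W_h² s_h²/n_h, with W_h = N_h/N and N = 6750:
  stratum Site I: (700/6750)²·3.26²/82 = 0.00139383
  stratum Site II: (2250/6750)²·26.17²/173 = 0.439864
  stratum Site III: (1350/6750)²·29.00²/302 = 0.111391
  stratum Site IV: (1850/6750)²·11.33²/163 = 0.0591573
  stratum Site V: (600/6750)²·42.33²/73 = 0.193941
V̂(x̄_st) = 0.805747
SE(x̄_st) = √0.805747 = 0.897634

SE(x̄_st) ≈ 0.898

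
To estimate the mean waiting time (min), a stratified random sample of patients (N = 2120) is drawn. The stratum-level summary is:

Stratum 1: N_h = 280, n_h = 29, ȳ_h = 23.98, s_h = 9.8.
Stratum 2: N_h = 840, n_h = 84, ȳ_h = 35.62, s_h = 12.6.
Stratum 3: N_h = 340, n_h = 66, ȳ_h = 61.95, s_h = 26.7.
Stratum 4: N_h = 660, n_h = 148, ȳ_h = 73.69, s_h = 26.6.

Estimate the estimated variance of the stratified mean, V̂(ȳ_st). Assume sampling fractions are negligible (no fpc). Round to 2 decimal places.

V̂(ȳ_st) = Σ W_h² s_h²/n_h, with W_h = N_h/N and N = 2120:
  stratum 1: (280/2120)²·9.8²/29 = 0.0577695
  stratum 2: (840/2120)²·12.6²/84 = 0.296721
  stratum 3: (340/2120)²·26.7²/66 = 0.277821
  stratum 4: (660/2120)²·26.6²/148 = 0.463359
V̂(ȳ_st) = 1.09567

V̂(ȳ_st) ≈ 1.10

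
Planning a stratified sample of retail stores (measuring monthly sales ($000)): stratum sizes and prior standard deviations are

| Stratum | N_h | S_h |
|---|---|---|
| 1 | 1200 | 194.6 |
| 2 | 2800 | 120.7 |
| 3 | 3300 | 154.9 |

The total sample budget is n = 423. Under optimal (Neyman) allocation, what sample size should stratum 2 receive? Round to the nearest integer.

132

Neyman allocation: n_h = n · N_h S_h / Σ N_i S_i, with n = 423.
  stratum 1: N_h·S_h = 1200·194.6 = 233520.00
  stratum 2: N_h·S_h = 2800·120.7 = 337960.00
  stratum 3: N_h·S_h = 3300·154.9 = 511170.00
Σ N_h S_h = 1082650.00
n for stratum 2 = 423·337960.00/1082650.00 = 132.044 → 132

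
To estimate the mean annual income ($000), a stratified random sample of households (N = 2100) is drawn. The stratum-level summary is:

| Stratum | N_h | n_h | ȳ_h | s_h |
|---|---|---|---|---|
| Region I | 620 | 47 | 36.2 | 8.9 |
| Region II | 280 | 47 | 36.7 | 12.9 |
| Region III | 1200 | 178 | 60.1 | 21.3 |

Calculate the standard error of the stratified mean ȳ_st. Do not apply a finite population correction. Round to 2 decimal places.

V̂(ȳ_st) = Σ W_h² s_h²/n_h, with W_h = N_h/N and N = 2100:
  stratum Region I: (620/2100)²·8.9²/47 = 0.146902
  stratum Region II: (280/2100)²·12.9²/47 = 0.0629447
  stratum Region III: (1200/2100)²·21.3²/178 = 0.832268
V̂(ȳ_st) = 1.04211
SE(ȳ_st) = √1.04211 = 1.02084

SE(ȳ_st) ≈ 1.02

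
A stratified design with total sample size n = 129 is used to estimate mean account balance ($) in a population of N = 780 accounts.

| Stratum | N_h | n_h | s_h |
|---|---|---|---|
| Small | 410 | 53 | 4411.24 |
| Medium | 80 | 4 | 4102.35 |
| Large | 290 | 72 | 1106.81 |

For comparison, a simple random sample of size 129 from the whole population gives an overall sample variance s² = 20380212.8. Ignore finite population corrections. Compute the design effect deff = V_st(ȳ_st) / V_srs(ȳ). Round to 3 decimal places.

deff ≈ 0.937

V̂(ȳ_st) = Σ W_h² s_h²/n_h, with W_h = N_h/N and N = 780:
  stratum Small: (410/780)²·4411.24²/53 = 101443
  stratum Medium: (80/780)²·4102.35²/4 = 44258.4
  stratum Large: (290/780)²·1106.81²/72 = 2351.91
V_st = 148054
V_srs = s²/n = 20380212.8/129 = 157986
deff = V_st / V_srs = 148054/157986 = 0.9371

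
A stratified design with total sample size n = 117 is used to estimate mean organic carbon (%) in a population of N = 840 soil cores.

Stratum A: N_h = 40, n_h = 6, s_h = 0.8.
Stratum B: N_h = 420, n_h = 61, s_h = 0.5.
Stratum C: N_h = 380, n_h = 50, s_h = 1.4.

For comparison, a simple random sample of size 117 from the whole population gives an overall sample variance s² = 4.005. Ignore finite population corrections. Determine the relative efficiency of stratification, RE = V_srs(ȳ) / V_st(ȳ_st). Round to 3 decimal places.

V̂(ȳ_st) = Σ W_h² s_h²/n_h, with W_h = N_h/N and N = 840:
  stratum A: (40/840)²·0.8²/6 = 0.000241875
  stratum B: (420/840)²·0.5²/61 = 0.00102459
  stratum C: (380/840)²·1.4²/50 = 0.00802222
V_st = 0.00928869
V_srs = s²/n = 4.005/117 = 0.0342308
Relative efficiency = V_srs / V_st = 0.0342308/0.00928869 = 3.6852

RE ≈ 3.685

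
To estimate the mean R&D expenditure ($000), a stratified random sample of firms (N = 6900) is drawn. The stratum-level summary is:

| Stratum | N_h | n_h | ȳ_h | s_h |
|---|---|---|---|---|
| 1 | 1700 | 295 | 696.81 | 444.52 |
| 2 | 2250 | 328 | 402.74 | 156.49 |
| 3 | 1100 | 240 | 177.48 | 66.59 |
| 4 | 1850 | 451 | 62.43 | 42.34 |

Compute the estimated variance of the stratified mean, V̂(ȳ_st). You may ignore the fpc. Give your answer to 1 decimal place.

V̂(ȳ_st) = Σ W_h² s_h²/n_h, with W_h = N_h/N and N = 6900:
  stratum 1: (1700/6900)²·444.52²/295 = 40.6593
  stratum 2: (2250/6900)²·156.49²/328 = 7.93901
  stratum 3: (1100/6900)²·66.59²/240 = 0.469563
  stratum 4: (1850/6900)²·42.34²/451 = 0.28574
V̂(ȳ_st) = 49.3536

V̂(ȳ_st) ≈ 49.4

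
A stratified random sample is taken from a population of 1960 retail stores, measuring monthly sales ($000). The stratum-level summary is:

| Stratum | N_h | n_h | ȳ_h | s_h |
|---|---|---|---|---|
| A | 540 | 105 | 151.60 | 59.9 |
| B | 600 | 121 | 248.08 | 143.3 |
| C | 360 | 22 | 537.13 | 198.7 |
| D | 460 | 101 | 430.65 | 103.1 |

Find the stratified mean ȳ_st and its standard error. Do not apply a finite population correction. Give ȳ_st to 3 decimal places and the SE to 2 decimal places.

ȳ_st = Σ W_h ȳ_h = (540·151.60 + 600·248.08 + 360·537.13 + 460·430.65)/1960 = 317.43765
V̂(ȳ_st) = Σ W_h² s_h²/n_h, with W_h = N_h/N and N = 1960:
  stratum A: (540/1960)²·59.9²/105 = 2.59382
  stratum B: (600/1960)²·143.3²/121 = 15.9037
  stratum C: (360/1960)²·198.7²/22 = 60.5433
  stratum D: (460/1960)²·103.1²/101 = 5.79695
V̂(ȳ_st) = 84.8377
SE(ȳ_st) = √84.8377 = 9.21074

ȳ_st ≈ 317.438, SE ≈ 9.21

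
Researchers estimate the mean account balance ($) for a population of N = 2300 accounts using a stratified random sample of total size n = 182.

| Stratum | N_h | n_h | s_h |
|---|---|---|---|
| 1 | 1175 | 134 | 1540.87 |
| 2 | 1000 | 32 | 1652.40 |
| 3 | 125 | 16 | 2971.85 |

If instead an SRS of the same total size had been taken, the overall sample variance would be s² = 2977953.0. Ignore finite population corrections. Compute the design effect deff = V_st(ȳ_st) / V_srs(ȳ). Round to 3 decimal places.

deff ≈ 1.368

V̂(ȳ_st) = Σ W_h² s_h²/n_h, with W_h = N_h/N and N = 2300:
  stratum 1: (1175/2300)²·1540.87²/134 = 4624.31
  stratum 2: (1000/2300)²·1652.40²/32 = 16129.6
  stratum 3: (125/2300)²·2971.85²/16 = 1630.41
V_st = 22384.4
V_srs = s²/n = 2977953.0/182 = 16362.4
deff = V_st / V_srs = 22384.4/16362.4 = 1.3680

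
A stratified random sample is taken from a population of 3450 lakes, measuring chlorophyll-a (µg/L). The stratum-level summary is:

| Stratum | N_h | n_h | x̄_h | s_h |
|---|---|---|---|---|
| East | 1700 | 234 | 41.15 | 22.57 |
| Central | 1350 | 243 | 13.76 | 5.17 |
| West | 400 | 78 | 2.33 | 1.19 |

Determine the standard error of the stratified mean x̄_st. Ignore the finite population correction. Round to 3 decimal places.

V̂(x̄_st) = Σ W_h² s_h²/n_h, with W_h = N_h/N and N = 3450:
  stratum East: (1700/3450)²·22.57²/234 = 0.528575
  stratum Central: (1350/3450)²·5.17²/243 = 0.0168424
  stratum West: (400/3450)²·1.19²/78 = 0.000244051
V̂(x̄_st) = 0.545662
SE(x̄_st) = √0.545662 = 0.738689

SE(x̄_st) ≈ 0.739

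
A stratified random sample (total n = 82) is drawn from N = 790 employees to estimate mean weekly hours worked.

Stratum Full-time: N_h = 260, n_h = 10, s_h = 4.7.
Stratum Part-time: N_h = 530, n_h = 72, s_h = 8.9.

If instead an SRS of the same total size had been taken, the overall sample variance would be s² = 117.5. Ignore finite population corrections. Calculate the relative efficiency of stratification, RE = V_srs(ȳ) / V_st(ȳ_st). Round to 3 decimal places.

RE ≈ 1.951

V̂(ȳ_st) = Σ W_h² s_h²/n_h, with W_h = N_h/N and N = 790:
  stratum Full-time: (260/790)²·4.7²/10 = 0.23927
  stratum Part-time: (530/790)²·8.9²/72 = 0.495159
V_st = 0.734429
V_srs = s²/n = 117.5/82 = 1.43293
Relative efficiency = V_srs / V_st = 1.43293/0.734429 = 1.9511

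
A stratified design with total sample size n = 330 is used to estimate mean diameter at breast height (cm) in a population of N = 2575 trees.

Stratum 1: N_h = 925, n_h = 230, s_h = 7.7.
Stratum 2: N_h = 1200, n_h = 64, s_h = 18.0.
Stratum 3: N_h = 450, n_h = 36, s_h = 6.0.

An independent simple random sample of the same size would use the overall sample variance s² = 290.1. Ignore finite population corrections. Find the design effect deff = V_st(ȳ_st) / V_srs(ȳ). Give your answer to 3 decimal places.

deff ≈ 1.323

V̂(ȳ_st) = Σ W_h² s_h²/n_h, with W_h = N_h/N and N = 2575:
  stratum 1: (925/2575)²·7.7²/230 = 0.0332646
  stratum 2: (1200/2575)²·18.0²/64 = 1.09944
  stratum 3: (450/2575)²·6.0²/36 = 0.0305401
V_st = 1.16325
V_srs = s²/n = 290.1/330 = 0.879091
deff = V_st / V_srs = 1.16325/0.879091 = 1.3232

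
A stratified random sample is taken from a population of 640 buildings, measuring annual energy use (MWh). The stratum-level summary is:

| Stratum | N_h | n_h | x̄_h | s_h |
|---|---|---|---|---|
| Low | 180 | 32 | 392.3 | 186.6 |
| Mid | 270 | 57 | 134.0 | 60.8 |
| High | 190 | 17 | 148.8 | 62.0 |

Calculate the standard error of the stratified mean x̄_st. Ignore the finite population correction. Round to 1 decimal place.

V̂(x̄_st) = Σ W_h² s_h²/n_h, with W_h = N_h/N and N = 640:
  stratum Low: (180/640)²·186.6²/32 = 86.0713
  stratum Mid: (270/640)²·60.8²/57 = 11.5425
  stratum High: (190/640)²·62.0²/17 = 19.9288
V̂(x̄_st) = 117.543
SE(x̄_st) = √117.543 = 10.8417

SE(x̄_st) ≈ 10.8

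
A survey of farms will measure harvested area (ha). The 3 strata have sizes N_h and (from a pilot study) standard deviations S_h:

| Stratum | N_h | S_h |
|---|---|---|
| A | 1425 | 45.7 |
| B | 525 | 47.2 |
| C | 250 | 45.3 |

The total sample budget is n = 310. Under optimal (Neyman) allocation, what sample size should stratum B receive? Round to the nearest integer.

Neyman allocation: n_h = n · N_h S_h / Σ N_i S_i, with n = 310.
  stratum A: N_h·S_h = 1425·45.7 = 65122.50
  stratum B: N_h·S_h = 525·47.2 = 24780.00
  stratum C: N_h·S_h = 250·45.3 = 11325.00
Σ N_h S_h = 101227.50
n for stratum B = 310·24780.00/101227.50 = 75.886 → 76

76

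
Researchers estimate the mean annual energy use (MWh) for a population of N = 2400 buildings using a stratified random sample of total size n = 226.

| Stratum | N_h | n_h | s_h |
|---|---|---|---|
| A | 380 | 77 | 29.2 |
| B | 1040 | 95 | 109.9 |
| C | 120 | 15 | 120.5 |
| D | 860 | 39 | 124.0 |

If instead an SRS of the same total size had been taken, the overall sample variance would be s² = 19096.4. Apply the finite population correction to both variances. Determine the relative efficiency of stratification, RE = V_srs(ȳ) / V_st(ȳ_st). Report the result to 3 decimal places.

V̂(ȳ_st) = Σ W_h² (1 − n_h/N_h) s_h²/n_h, with W_h = N_h/N and N = 2400:
  stratum A: (380/2400)²·(1 − 77/380)·29.2²/77 = 0.22135
  stratum B: (1040/2400)²·(1 − 95/1040)·109.9²/95 = 21.6927
  stratum C: (120/2400)²·(1 − 15/120)·120.5²/15 = 2.11754
  stratum D: (860/2400)²·(1 − 39/860)·124.0²/39 = 48.3279
V_st = 72.3595
V_srs = (1 − 226/2400)·19096.4/226 = 76.5405
Relative efficiency = V_srs / V_st = 76.5405/72.3595 = 1.0578

RE ≈ 1.058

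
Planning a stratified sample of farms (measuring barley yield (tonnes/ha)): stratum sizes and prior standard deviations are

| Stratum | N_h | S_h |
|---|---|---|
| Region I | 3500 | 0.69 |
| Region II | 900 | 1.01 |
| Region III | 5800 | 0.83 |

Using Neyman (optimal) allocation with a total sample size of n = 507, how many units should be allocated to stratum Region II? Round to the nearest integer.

57

Neyman allocation: n_h = n · N_h S_h / Σ N_i S_i, with n = 507.
  stratum Region I: N_h·S_h = 3500·0.69 = 2415.00
  stratum Region II: N_h·S_h = 900·1.01 = 909.00
  stratum Region III: N_h·S_h = 5800·0.83 = 4814.00
Σ N_h S_h = 8138.00
n for stratum Region II = 507·909.00/8138.00 = 56.631 → 57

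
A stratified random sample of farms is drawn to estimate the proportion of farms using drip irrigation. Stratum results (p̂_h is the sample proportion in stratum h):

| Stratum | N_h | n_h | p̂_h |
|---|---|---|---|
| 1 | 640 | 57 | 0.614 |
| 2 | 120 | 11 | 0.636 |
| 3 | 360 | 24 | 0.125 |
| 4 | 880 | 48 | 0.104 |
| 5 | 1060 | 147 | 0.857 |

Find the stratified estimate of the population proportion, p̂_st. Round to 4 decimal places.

N = 3060; stratum weights W_h = N_h/N.
p̂_st = Σ W_h p̂_h = (640·0.614 + 120·0.636 + 360·0.125 + 880·0.104 + 1060·0.857)/3060 = 0.49484

p̂_st ≈ 0.4948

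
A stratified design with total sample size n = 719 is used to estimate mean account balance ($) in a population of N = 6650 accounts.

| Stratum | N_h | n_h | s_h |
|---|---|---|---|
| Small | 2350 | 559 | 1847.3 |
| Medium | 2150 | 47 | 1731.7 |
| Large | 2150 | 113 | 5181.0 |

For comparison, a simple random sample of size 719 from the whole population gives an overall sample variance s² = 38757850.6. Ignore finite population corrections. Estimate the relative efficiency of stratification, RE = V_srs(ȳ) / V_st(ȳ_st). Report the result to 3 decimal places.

V̂(ȳ_st) = Σ W_h² s_h²/n_h, with W_h = N_h/N and N = 6650:
  stratum Small: (2350/6650)²·1847.3²/559 = 762.352
  stratum Medium: (2150/6650)²·1731.7²/47 = 6669.31
  stratum Large: (2150/6650)²·5181.0²/113 = 24830.3
V_st = 32262
V_srs = s²/n = 38757850.6/719 = 53905.2
Relative efficiency = V_srs / V_st = 53905.2/32262 = 1.6709

RE ≈ 1.671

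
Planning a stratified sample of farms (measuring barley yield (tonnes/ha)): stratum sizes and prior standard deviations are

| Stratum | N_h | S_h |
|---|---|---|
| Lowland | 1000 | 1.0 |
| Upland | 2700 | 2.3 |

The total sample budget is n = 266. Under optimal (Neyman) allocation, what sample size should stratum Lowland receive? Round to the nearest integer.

Neyman allocation: n_h = n · N_h S_h / Σ N_i S_i, with n = 266.
  stratum Lowland: N_h·S_h = 1000·1.0 = 1000.00
  stratum Upland: N_h·S_h = 2700·2.3 = 6210.00
Σ N_h S_h = 7210.00
n for stratum Lowland = 266·1000.00/7210.00 = 36.893 → 37

37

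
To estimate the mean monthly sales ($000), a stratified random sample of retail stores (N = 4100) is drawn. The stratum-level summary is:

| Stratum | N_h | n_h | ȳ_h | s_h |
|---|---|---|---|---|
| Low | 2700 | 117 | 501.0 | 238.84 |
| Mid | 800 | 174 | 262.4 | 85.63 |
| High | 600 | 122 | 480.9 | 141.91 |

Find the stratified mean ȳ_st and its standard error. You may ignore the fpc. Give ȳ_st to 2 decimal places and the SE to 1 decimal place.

ȳ_st = Σ W_h ȳ_h = (2700·501.0 + 800·262.4 + 600·480.9)/4100 = 451.50244
V̂(ȳ_st) = Σ W_h² s_h²/n_h, with W_h = N_h/N and N = 4100:
  stratum Low: (2700/4100)²·238.84²/117 = 211.44
  stratum Mid: (800/4100)²·85.63²/174 = 1.60441
  stratum High: (600/4100)²·141.91²/122 = 3.53509
V̂(ȳ_st) = 216.58
SE(ȳ_st) = √216.58 = 14.7167

ȳ_st ≈ 451.50, SE ≈ 14.7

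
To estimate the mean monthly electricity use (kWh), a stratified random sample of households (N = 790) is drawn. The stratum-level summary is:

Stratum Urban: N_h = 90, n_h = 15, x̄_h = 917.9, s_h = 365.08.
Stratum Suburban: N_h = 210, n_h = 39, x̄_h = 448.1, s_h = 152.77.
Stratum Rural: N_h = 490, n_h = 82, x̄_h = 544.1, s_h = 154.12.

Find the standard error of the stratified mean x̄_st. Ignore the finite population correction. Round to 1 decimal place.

SE(x̄_st) ≈ 16.4

V̂(x̄_st) = Σ W_h² s_h²/n_h, with W_h = N_h/N and N = 790:
  stratum Urban: (90/790)²·365.08²/15 = 115.323
  stratum Suburban: (210/790)²·152.77²/39 = 42.2859
  stratum Rural: (490/790)²·154.12²/82 = 111.44
V̂(x̄_st) = 269.049
SE(x̄_st) = √269.049 = 16.4027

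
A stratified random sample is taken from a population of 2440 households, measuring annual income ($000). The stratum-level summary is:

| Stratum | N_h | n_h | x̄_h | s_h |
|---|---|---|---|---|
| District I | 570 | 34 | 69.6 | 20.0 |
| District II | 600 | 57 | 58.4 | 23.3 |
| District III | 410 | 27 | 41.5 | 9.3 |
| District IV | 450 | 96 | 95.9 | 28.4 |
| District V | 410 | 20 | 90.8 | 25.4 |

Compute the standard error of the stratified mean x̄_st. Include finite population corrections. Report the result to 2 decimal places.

V̂(x̄_st) = Σ W_h² (1 − n_h/N_h) s_h²/n_h, with W_h = N_h/N and N = 2440:
  stratum District I: (570/2440)²·(1 − 34/570)·20.0²/34 = 0.603728
  stratum District II: (600/2440)²·(1 − 57/600)·23.3²/57 = 0.521205
  stratum District III: (410/2440)²·(1 − 27/410)·9.3²/27 = 0.08449
  stratum District IV: (450/2440)²·(1 − 96/450)·28.4²/96 = 0.224803
  stratum District V: (410/2440)²·(1 − 20/410)·25.4²/20 = 0.866376
V̂(x̄_st) = 2.3006
SE(x̄_st) = √2.3006 = 1.51677

SE(x̄_st) ≈ 1.52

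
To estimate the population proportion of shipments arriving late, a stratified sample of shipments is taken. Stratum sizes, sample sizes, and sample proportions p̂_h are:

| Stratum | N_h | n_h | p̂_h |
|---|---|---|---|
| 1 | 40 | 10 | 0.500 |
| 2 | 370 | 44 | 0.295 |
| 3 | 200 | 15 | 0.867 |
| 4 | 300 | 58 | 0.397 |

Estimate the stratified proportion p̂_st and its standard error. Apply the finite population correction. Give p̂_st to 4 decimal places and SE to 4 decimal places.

N = 910; stratum weights W_h = N_h/N.
p̂_st = Σ W_h p̂_h = (40·0.500 + 370·0.295 + 200·0.867 + 300·0.397)/910 = 0.46335
V̂(p̂_st) = Σ W_h² (1 − n_h/N_h) p̂_h(1−p̂_h)/(n_h−1):
  stratum 1: (40/910)²·(1 − 10/40)·0.500·0.500/9 = 4.02528e-05
  stratum 2: (370/910)²·(1 − 44/370)·0.295·0.705/43 = 0.000704497
  stratum 3: (200/910)²·(1 − 15/200)·0.867·0.133/14 = 0.000368012
  stratum 4: (300/910)²·(1 − 58/300)·0.397·0.603/57 = 0.000368203
V̂(p̂_st) = 0.00148096; SE = √V̂ = 0.0384833

p̂_st ≈ 0.4634, SE ≈ 0.0385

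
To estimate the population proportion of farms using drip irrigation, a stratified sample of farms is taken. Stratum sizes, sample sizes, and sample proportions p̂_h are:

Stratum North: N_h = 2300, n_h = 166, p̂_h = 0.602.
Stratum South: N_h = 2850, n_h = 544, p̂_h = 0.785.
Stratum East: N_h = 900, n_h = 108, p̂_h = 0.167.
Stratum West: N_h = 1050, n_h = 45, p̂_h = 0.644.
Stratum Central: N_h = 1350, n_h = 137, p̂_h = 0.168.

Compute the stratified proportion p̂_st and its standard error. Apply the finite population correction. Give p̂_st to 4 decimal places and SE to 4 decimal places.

p̂_st ≈ 0.5533, SE ≈ 0.0156

N = 8450; stratum weights W_h = N_h/N.
p̂_st = Σ W_h p̂_h = (2300·0.602 + 2850·0.785 + 900·0.167 + 1050·0.644 + 1350·0.168)/8450 = 0.55327
V̂(p̂_st) = Σ W_h² (1 − n_h/N_h) p̂_h(1−p̂_h)/(n_h−1):
  stratum North: (2300/8450)²·(1 − 166/2300)·0.602·0.398/165 = 9.9817e-05
  stratum South: (2850/8450)²·(1 − 544/2850)·0.785·0.215/543 = 2.86088e-05
  stratum East: (900/8450)²·(1 − 108/900)·0.167·0.833/107 = 1.29787e-05
  stratum West: (1050/8450)²·(1 − 45/1050)·0.644·0.356/44 = 7.70061e-05
  stratum Central: (1350/8450)²·(1 − 137/1350)·0.168·0.832/136 = 2.35708e-05
V̂(p̂_st) = 0.000241981; SE = √V̂ = 0.0155558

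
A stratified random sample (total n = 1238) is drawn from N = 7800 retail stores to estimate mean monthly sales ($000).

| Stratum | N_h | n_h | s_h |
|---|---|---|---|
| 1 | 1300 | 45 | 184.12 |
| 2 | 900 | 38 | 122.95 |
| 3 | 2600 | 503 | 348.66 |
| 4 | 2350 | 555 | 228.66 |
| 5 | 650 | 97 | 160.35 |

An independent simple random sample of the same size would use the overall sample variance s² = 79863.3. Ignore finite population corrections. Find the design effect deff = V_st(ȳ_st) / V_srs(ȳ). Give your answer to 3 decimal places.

deff ≈ 0.984

V̂(ȳ_st) = Σ W_h² s_h²/n_h, with W_h = N_h/N and N = 7800:
  stratum 1: (1300/7800)²·184.12²/45 = 20.926
  stratum 2: (900/7800)²·122.95²/38 = 5.29626
  stratum 3: (2600/7800)²·348.66²/503 = 26.8531
  stratum 4: (2350/7800)²·228.66²/555 = 8.55134
  stratum 5: (650/7800)²·160.35²/97 = 1.84079
V_st = 63.4675
V_srs = s²/n = 79863.3/1238 = 64.5099
deff = V_st / V_srs = 63.4675/64.5099 = 0.9838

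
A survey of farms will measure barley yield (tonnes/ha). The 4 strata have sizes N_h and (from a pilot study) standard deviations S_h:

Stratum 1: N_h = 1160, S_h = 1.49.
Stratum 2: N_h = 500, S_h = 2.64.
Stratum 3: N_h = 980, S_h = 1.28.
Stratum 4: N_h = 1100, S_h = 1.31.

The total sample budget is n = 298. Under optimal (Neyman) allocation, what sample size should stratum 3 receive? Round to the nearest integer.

Neyman allocation: n_h = n · N_h S_h / Σ N_i S_i, with n = 298.
  stratum 1: N_h·S_h = 1160·1.49 = 1728.40
  stratum 2: N_h·S_h = 500·2.64 = 1320.00
  stratum 3: N_h·S_h = 980·1.28 = 1254.40
  stratum 4: N_h·S_h = 1100·1.31 = 1441.00
Σ N_h S_h = 5743.80
n for stratum 3 = 298·1254.40/5743.80 = 65.081 → 65

65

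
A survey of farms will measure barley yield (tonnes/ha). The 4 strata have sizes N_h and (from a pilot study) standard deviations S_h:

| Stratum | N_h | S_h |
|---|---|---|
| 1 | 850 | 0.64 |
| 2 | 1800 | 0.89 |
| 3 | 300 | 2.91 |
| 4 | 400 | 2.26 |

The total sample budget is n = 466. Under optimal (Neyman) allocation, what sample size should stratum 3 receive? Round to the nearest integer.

Neyman allocation: n_h = n · N_h S_h / Σ N_i S_i, with n = 466.
  stratum 1: N_h·S_h = 850·0.64 = 544.00
  stratum 2: N_h·S_h = 1800·0.89 = 1602.00
  stratum 3: N_h·S_h = 300·2.91 = 873.00
  stratum 4: N_h·S_h = 400·2.26 = 904.00
Σ N_h S_h = 3923.00
n for stratum 3 = 466·873.00/3923.00 = 103.701 → 104

104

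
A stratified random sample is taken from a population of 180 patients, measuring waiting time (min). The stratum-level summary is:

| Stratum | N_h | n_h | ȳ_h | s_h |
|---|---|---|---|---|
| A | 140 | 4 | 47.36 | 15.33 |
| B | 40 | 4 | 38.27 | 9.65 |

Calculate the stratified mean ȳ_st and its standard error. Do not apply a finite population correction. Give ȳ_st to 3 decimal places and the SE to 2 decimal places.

ȳ_st ≈ 45.340, SE ≈ 6.06

ȳ_st = Σ W_h ȳ_h = (140·47.36 + 40·38.27)/180 = 45.34000
V̂(ȳ_st) = Σ W_h² s_h²/n_h, with W_h = N_h/N and N = 180:
  stratum A: (140/180)²·15.33²/4 = 35.5415
  stratum B: (40/180)²·9.65²/4 = 1.14966
V̂(ȳ_st) = 36.6911
SE(ȳ_st) = √36.6911 = 6.05732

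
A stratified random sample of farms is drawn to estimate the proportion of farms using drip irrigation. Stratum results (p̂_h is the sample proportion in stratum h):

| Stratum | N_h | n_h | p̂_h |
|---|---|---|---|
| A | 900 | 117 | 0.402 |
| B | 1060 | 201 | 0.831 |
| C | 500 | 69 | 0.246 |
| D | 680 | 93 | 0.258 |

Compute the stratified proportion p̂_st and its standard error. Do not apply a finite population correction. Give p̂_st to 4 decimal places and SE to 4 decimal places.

N = 3140; stratum weights W_h = N_h/N.
p̂_st = Σ W_h p̂_h = (900·0.402 + 1060·0.831 + 500·0.246 + 680·0.258)/3140 = 0.49080
V̂(p̂_st) = Σ W_h² p̂_h(1−p̂_h)/(n_h−1):
  stratum A: (900/3140)²·0.402·0.598/116 = 0.000170253
  stratum B: (1060/3140)²·0.831·0.169/200 = 8.00221e-05
  stratum C: (500/3140)²·0.246·0.754/68 = 6.91637e-05
  stratum D: (680/3140)²·0.258·0.742/92 = 9.75875e-05
V̂(p̂_st) = 0.000417026; SE = √V̂ = 0.0204212

p̂_st ≈ 0.4908, SE ≈ 0.0204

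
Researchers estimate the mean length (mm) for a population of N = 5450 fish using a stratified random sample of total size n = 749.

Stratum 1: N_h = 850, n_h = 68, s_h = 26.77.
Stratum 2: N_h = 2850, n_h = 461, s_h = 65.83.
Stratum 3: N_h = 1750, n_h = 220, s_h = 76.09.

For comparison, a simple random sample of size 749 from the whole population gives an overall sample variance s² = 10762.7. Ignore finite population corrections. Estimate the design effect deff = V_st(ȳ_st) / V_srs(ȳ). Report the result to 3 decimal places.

V̂(ȳ_st) = Σ W_h² s_h²/n_h, with W_h = N_h/N and N = 5450:
  stratum 1: (850/5450)²·26.77²/68 = 0.25635
  stratum 2: (2850/5450)²·65.83²/461 = 2.57065
  stratum 3: (1750/5450)²·76.09²/220 = 2.71341
V_st = 5.54041
V_srs = s²/n = 10762.7/749 = 14.3694
deff = V_st / V_srs = 5.54041/14.3694 = 0.3856

deff ≈ 0.386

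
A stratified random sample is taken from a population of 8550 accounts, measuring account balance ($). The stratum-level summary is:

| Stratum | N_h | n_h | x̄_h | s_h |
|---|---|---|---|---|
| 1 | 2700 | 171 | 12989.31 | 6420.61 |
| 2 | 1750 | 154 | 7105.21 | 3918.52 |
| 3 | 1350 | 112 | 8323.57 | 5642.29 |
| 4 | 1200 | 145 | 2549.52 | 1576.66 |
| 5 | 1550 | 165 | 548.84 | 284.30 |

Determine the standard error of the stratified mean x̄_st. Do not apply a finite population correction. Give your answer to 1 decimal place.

V̂(x̄_st) = Σ W_h² s_h²/n_h, with W_h = N_h/N and N = 8550:
  stratum 1: (2700/8550)²·6420.61²/171 = 24041
  stratum 2: (1750/8550)²·3918.52²/154 = 4177.03
  stratum 3: (1350/8550)²·5642.29²/112 = 7086.44
  stratum 4: (1200/8550)²·1576.66²/145 = 337.706
  stratum 5: (1550/8550)²·284.30²/165 = 16.0991
V̂(x̄_st) = 35658.2
SE(x̄_st) = √35658.2 = 188.834

SE(x̄_st) ≈ 188.8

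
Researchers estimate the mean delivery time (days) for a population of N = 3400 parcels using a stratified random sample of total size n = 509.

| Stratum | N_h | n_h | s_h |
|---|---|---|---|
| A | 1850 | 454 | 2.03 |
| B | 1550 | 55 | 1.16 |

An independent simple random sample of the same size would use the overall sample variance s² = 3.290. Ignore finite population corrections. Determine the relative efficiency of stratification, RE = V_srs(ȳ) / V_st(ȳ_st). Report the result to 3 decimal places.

V̂(ȳ_st) = Σ W_h² s_h²/n_h, with W_h = N_h/N and N = 3400:
  stratum A: (1850/3400)²·2.03²/454 = 0.00268734
  stratum B: (1550/3400)²·1.16²/55 = 0.00508462
V_st = 0.00777196
V_srs = s²/n = 3.290/509 = 0.00646365
Relative efficiency = V_srs / V_st = 0.00646365/0.00777196 = 0.8317

RE ≈ 0.832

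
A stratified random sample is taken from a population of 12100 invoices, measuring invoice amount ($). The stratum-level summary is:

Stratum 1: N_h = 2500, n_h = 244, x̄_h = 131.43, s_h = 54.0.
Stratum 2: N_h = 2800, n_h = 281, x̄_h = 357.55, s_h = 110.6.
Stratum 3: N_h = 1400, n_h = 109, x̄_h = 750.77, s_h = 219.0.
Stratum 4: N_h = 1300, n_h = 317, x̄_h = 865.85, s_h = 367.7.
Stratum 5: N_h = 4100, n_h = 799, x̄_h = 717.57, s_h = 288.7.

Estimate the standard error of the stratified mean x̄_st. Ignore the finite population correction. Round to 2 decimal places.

SE(x̄_st) ≈ 5.06

V̂(x̄_st) = Σ W_h² s_h²/n_h, with W_h = N_h/N and N = 12100:
  stratum 1: (2500/12100)²·54.0²/244 = 0.510161
  stratum 2: (2800/12100)²·110.6²/281 = 2.33104
  stratum 3: (1400/12100)²·219.0²/109 = 5.89043
  stratum 4: (1300/12100)²·367.7²/317 = 4.92316
  stratum 5: (4100/12100)²·288.7²/799 = 11.9769
V̂(x̄_st) = 25.6317
SE(x̄_st) = √25.6317 = 5.06277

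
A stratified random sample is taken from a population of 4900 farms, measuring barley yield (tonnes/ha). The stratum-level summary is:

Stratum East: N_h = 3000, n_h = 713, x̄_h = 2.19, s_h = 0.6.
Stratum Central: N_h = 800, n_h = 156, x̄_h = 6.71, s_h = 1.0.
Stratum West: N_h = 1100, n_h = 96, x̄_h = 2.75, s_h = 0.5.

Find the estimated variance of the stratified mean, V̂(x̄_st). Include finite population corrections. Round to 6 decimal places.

V̂(x̄_st) ≈ 0.000402

V̂(x̄_st) = Σ W_h² (1 − n_h/N_h) s_h²/n_h, with W_h = N_h/N and N = 4900:
  stratum East: (3000/4900)²·(1 − 713/3000)·0.6²/713 = 0.000144281
  stratum Central: (800/4900)²·(1 − 156/800)·1.0²/156 = 0.00013755
  stratum West: (1100/4900)²·(1 − 96/1100)·0.5²/96 = 0.000119785
V̂(x̄_st) = 0.000401615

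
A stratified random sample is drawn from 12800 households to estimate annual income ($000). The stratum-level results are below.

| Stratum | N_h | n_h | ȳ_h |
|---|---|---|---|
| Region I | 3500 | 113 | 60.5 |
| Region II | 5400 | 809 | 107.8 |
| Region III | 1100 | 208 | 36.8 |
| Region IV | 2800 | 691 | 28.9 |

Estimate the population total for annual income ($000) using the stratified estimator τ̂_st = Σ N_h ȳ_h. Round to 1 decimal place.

τ̂_st ≈ 915270.0

τ̂_st = Σ N_h ȳ_h = 3500·60.5 + 5400·107.8 + 1100·36.8 + 2800·28.9 = 915270.0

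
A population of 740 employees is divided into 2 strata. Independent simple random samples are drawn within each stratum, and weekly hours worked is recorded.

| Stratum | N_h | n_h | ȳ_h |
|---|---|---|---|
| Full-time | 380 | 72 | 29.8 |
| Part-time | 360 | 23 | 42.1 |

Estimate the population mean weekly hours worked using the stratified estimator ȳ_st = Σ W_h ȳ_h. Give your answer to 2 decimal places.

ȳ_st ≈ 35.78

N = Σ N_h = 740. Stratum weights W_h = N_h/N.
ȳ_st = (380·29.8 + 360·42.1) / 740 = 35.7838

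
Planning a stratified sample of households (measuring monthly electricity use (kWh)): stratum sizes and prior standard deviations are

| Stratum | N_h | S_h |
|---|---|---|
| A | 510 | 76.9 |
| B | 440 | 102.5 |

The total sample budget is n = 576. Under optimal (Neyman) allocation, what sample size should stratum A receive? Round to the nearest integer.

Neyman allocation: n_h = n · N_h S_h / Σ N_i S_i, with n = 576.
  stratum A: N_h·S_h = 510·76.9 = 39219.00
  stratum B: N_h·S_h = 440·102.5 = 45100.00
Σ N_h S_h = 84319.00
n for stratum A = 576·39219.00/84319.00 = 267.913 → 268

268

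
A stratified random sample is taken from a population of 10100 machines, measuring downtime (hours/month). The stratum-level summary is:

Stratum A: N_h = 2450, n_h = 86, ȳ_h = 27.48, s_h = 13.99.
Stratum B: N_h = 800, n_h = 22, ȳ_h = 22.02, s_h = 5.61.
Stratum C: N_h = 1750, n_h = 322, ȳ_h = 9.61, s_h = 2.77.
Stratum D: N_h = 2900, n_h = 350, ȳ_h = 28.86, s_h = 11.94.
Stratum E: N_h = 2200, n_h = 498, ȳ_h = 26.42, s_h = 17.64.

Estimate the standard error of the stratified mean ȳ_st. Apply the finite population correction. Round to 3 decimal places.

SE(ȳ_st) ≈ 0.437

V̂(ȳ_st) = Σ W_h² (1 − n_h/N_h) s_h²/n_h, with W_h = N_h/N and N = 10100:
  stratum A: (2450/10100)²·(1 − 86/2450)·13.99²/86 = 0.129213
  stratum B: (800/10100)²·(1 − 22/800)·5.61²/22 = 0.0087283
  stratum C: (1750/10100)²·(1 − 322/1750)·2.77²/322 = 0.00058375
  stratum D: (2900/10100)²·(1 − 350/2900)·11.94²/350 = 0.0295281
  stratum E: (2200/10100)²·(1 − 498/2200)·17.64²/498 = 0.0229355
V̂(ȳ_st) = 0.190989
SE(ȳ_st) = √0.190989 = 0.437023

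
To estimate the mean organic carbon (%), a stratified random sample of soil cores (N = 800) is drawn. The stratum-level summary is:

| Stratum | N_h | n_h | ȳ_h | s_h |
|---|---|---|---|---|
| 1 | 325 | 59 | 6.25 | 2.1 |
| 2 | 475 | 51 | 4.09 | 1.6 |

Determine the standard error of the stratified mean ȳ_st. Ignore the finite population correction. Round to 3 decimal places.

V̂(ȳ_st) = Σ W_h² s_h²/n_h, with W_h = N_h/N and N = 800:
  stratum 1: (325/800)²·2.1²/59 = 0.012336
  stratum 2: (475/800)²·1.6²/51 = 0.0176961
V̂(ȳ_st) = 0.030032
SE(ȳ_st) = √0.030032 = 0.173298

SE(ȳ_st) ≈ 0.173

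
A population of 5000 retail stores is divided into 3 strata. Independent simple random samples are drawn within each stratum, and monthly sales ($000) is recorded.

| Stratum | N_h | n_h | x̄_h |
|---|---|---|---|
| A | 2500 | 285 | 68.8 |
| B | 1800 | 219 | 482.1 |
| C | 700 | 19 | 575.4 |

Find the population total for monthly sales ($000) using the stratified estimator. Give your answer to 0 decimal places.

τ̂_st ≈ 1442560

τ̂_st = Σ N_h x̄_h = 2500·68.8 + 1800·482.1 + 700·575.4 = 1442560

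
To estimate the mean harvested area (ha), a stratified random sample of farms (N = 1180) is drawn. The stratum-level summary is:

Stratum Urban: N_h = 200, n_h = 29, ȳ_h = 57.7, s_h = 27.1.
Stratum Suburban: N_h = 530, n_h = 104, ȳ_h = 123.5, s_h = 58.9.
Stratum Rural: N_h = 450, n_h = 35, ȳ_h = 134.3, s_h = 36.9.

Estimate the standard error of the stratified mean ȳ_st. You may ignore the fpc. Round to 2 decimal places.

SE(ȳ_st) ≈ 3.62

V̂(ȳ_st) = Σ W_h² s_h²/n_h, with W_h = N_h/N and N = 1180:
  stratum Urban: (200/1180)²·27.1²/29 = 0.727506
  stratum Suburban: (530/1180)²·58.9²/104 = 6.72953
  stratum Rural: (450/1180)²·36.9²/35 = 5.65778
V̂(ȳ_st) = 13.1148
SE(ȳ_st) = √13.1148 = 3.62144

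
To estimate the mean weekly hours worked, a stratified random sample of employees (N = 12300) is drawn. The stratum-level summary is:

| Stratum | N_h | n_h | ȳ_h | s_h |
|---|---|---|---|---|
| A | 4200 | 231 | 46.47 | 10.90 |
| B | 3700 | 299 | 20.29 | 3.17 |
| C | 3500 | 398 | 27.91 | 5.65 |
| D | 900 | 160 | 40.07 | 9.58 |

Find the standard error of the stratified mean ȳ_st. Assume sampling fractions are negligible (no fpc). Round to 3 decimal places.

V̂(ȳ_st) = Σ W_h² s_h²/n_h, with W_h = N_h/N and N = 12300:
  stratum A: (4200/12300)²·10.90²/231 = 0.0599694
  stratum B: (3700/12300)²·3.17²/299 = 0.00304117
  stratum C: (3500/12300)²·5.65²/398 = 0.00649441
  stratum D: (900/12300)²·9.58²/160 = 0.00307104
V̂(ȳ_st) = 0.072576
SE(ȳ_st) = √0.072576 = 0.269399

SE(ȳ_st) ≈ 0.269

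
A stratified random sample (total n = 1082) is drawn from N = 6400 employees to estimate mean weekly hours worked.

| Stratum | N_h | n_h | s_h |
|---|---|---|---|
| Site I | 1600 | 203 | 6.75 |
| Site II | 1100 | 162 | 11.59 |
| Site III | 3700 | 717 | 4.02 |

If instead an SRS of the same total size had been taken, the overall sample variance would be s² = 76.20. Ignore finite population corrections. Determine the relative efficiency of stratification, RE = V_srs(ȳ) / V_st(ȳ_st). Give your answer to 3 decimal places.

RE ≈ 1.529

V̂(ȳ_st) = Σ W_h² s_h²/n_h, with W_h = N_h/N and N = 6400:
  stratum Site I: (1600/6400)²·6.75²/203 = 0.0140279
  stratum Site II: (1100/6400)²·11.59²/162 = 0.024495
  stratum Site III: (3700/6400)²·4.02²/717 = 0.00753315
V_st = 0.046056
V_srs = s²/n = 76.20/1082 = 0.0704251
Relative efficiency = V_srs / V_st = 0.0704251/0.046056 = 1.5291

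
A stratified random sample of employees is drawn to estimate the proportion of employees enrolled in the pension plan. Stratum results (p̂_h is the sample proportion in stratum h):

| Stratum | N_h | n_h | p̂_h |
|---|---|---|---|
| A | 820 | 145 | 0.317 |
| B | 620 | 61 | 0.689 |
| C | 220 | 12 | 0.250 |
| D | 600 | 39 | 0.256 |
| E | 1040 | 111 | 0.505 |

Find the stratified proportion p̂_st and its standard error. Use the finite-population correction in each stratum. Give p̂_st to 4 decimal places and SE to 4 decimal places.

p̂_st ≈ 0.4306, SE ≈ 0.0249

N = 3300; stratum weights W_h = N_h/N.
p̂_st = Σ W_h p̂_h = (820·0.317 + 620·0.689 + 220·0.250 + 600·0.256 + 1040·0.505)/3300 = 0.43058
V̂(p̂_st) = Σ W_h² (1 − n_h/N_h) p̂_h(1−p̂_h)/(n_h−1):
  stratum A: (820/3300)²·(1 − 145/820)·0.317·0.683/144 = 7.642e-05
  stratum B: (620/3300)²·(1 − 61/620)·0.689·0.311/60 = 0.000113659
  stratum C: (220/3300)²·(1 − 12/220)·0.250·0.750/11 = 7.16253e-05
  stratum D: (600/3300)²·(1 − 39/600)·0.256·0.744/38 = 0.000154923
  stratum E: (1040/3300)²·(1 − 111/1040)·0.505·0.495/110 = 0.000201616
V̂(p̂_st) = 0.000618243; SE = √V̂ = 0.0248645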